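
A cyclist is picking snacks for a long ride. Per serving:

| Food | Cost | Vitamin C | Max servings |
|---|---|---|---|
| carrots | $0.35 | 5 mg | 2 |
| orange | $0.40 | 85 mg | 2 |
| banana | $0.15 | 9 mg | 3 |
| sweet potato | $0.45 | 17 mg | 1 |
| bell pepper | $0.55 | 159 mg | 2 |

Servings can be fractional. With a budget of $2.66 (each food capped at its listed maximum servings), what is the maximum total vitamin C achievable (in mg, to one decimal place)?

526.7 mg

Vitamin C per dollar: bell pepper 289.1, orange 212.5, banana 60, sweet potato 37.78, carrots 14.29.
Take 2 servings of bell pepper: spends $1.10, +318.0 mg vitamin C (running total 318.0 mg).
Take 2 servings of orange: spends $0.80, +170.0 mg vitamin C (running total 488.0 mg).
Take 3 servings of banana: spends $0.45, +27.0 mg vitamin C (running total 515.0 mg).
Take 0.6889 servings of sweet potato: spends $0.31, +11.7 mg vitamin C (running total 526.7 mg).
Greedy by best ratio exhausts the cost allowance optimally: 526.7 mg.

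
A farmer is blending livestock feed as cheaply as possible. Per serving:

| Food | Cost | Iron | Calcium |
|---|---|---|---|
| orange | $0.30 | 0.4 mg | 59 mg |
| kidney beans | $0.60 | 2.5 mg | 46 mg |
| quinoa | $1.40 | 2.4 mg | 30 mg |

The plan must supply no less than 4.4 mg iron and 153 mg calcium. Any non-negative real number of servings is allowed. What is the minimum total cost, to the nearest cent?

For a min-cost LP with two ≥-constraints, a basic feasible solution has at most two positive variables.
orange only: max(4.4/0.4, 153/59) = 11 servings → $3.30.
kidney beans only: max(4.4/2.5, 153/46) = 3.326 servings → $2.00.
quinoa only: max(4.4/2.4, 153/30) = 5.1 servings → $7.14.
orange + kidney beans with both tight: 1.395 servings and 1.537 servings → $1.34.
orange + quinoa with both tight: 1.815 servings and 1.531 servings → $2.69.
kidney beans + quinoa with both targets exact would need a negative amount; discard.
The minimum over all feasible corners is $1.34.

$1.34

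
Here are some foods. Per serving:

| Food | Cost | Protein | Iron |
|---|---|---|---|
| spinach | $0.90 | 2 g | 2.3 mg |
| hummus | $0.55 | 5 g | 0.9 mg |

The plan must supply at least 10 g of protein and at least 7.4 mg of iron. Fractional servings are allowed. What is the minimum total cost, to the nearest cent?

$3.06

Compare the cost at each extreme point of the feasible region.
spinach only: max(10/2, 7.4/2.3) = 5 servings → $4.50.
hummus only: max(10/5, 7.4/0.9) = 8.222 servings → $4.52.
spinach + hummus with both tight: 2.887 servings and 0.8454 servings → $3.06.
Cheapest feasible corner: $3.06.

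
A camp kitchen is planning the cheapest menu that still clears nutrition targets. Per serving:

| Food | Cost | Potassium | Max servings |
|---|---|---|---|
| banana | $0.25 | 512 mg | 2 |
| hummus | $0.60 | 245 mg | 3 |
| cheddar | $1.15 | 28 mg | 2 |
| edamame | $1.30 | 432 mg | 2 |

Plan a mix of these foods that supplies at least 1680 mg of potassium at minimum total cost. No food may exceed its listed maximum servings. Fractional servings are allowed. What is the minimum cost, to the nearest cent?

$2.11

Cost per mg of potassium: banana $0.0005, hummus $0.0024, edamame $0.0030, cheddar $0.0411.
Take 2 servings of banana: +1024.0 mg potassium for $0.50 (total $0.50, still need 656.0 mg).
Take 2.678 servings of hummus: +656.0 mg potassium for $1.61 (total $2.11, still need 0.0 mg).
Greedy by cheapest-per-mg is optimal for a single linear constraint, so the minimum cost is $2.11.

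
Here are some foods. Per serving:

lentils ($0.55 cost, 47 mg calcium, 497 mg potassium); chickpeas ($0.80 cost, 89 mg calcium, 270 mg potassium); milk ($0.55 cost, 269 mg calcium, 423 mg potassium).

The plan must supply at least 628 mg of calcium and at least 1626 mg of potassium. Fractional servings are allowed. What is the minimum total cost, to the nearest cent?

$1.97

The cheapest plan sits at a corner of the feasible region — with two constraints it uses at most two foods.
lentils only: max(628/47, 1626/497) = 13.36 servings → $7.35.
chickpeas only: max(628/89, 1626/270) = 7.056 servings → $5.64.
milk only: max(628/269, 1626/423) = 3.844 servings → $2.11.
lentils + chickpeas with both targets exact would need a negative amount; discard.
lentils + milk with both tight: 1.509 servings and 2.071 servings → $1.97.
chickpeas + milk with both tight: 4.91 servings and 0.7102 servings → $4.32.
The minimum over all feasible corners is $1.97.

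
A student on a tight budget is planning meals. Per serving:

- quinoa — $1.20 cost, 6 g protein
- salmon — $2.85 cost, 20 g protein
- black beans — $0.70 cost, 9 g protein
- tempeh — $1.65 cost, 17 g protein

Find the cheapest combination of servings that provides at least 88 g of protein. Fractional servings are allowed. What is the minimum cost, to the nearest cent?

$6.84

Cost per g of protein: black beans $0.0778, tempeh $0.0971, salmon $0.1425, quinoa $0.2000.
With no serving limits, use only black beans: 88 g / 9 g = 9.778 servings × $0.70 = $6.84.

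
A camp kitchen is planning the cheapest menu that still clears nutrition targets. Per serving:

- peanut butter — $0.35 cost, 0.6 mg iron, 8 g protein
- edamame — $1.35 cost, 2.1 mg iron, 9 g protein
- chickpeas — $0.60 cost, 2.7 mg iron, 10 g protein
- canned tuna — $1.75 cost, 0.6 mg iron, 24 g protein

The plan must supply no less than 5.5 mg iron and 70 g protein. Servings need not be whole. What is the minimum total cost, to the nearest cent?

$3.08

peanut butter only: max(5.5/0.6, 70/8) = 9.167 servings → $3.21.
edamame only: max(5.5/2.1, 70/9) = 7.778 servings → $10.50.
chickpeas only: max(5.5/2.7, 70/10) = 7 servings → $4.20.
canned tuna only: max(5.5/0.6, 70/24) = 9.167 servings → $16.04.
peanut butter + edamame with both tight: 8.553 servings and 0.1754 servings → $3.23.
peanut butter + chickpeas with both tight: 8.59 servings and 0.1282 servings → $3.08.
peanut butter + canned tuna: the both-tight solution has a negative serving — not a feasible corner.
edamame + chickpeas with both targets exact would need a negative amount; discard.
edamame + canned tuna with both tight: 2 servings and 2.167 servings → $6.49.
chickpeas + canned tuna with both tight: 1.531 servings and 2.279 servings → $4.91.
Cheapest feasible corner: $3.08.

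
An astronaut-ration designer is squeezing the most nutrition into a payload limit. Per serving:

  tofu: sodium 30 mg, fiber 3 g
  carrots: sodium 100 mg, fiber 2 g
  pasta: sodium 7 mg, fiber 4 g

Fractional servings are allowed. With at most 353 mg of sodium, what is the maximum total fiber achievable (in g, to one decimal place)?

Fiber per mg sodium: pasta 0.5714, tofu 0.1, carrots 0.02.
With no serving limits, spend the whole sodium allowance on pasta: 353 mg / 7 mg × 4 g = 201.7 g.

201.7 g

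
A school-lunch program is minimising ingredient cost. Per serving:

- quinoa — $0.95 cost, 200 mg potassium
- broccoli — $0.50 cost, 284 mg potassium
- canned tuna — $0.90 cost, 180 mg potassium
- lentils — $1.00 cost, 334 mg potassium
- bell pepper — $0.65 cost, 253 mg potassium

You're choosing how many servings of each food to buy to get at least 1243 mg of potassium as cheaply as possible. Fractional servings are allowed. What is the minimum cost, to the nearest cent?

Cost per mg of potassium: broccoli $0.0018, bell pepper $0.0026, lentils $0.0030, quinoa $0.0047, canned tuna $0.0050.
With no serving limits, use only broccoli: 1243 mg / 284 mg = 4.377 servings × $0.50 = $2.19.

$2.19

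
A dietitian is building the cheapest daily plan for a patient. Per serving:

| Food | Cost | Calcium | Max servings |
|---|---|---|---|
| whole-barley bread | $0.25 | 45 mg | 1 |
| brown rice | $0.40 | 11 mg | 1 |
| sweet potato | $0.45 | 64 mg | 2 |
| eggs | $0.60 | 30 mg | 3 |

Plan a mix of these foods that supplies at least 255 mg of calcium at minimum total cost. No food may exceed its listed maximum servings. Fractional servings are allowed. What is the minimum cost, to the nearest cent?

Cost per mg of calcium: whole-barley bread $0.0056, sweet potato $0.0070, eggs $0.0200, brown rice $0.0364.
Take 1 serving of whole-barley bread: +45.0 mg calcium for $0.25 (total $0.25, still need 210.0 mg).
Take 2 servings of sweet potato: +128.0 mg calcium for $0.90 (total $1.15, still need 82.0 mg).
Take 2.733 servings of eggs: +82.0 mg calcium for $1.64 (total $2.79, still need 0.0 mg).
Greedy by cheapest-per-mg is optimal for a single linear constraint, so the minimum cost is $2.79.

$2.79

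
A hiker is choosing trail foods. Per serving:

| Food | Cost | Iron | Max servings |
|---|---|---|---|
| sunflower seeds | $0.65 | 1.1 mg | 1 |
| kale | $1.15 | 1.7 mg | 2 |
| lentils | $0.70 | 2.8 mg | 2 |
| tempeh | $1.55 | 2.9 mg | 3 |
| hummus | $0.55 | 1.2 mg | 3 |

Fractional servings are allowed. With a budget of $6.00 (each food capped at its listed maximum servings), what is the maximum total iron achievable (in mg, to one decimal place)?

14.7 mg

Iron per dollar: lentils 4, hummus 2.182, tempeh 1.871, sunflower seeds 1.692, kale 1.478.
Take 2 servings of lentils: spends $1.40, +5.6 mg iron (running total 5.6 mg).
Take 3 servings of hummus: spends $1.65, +3.6 mg iron (running total 9.2 mg).
Take 1.903 servings of tempeh: spends $2.95, +5.5 mg iron (running total 14.7 mg).
Greedy by best ratio exhausts the cost allowance optimally: 14.7 mg.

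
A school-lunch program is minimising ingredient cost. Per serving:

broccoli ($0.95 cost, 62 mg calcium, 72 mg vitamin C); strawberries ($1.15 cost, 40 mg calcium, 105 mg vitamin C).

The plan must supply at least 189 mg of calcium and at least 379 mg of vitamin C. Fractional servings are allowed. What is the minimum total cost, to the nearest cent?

broccoli only: max(189/62, 379/72) = 5.264 servings → $5.00.
strawberries only: max(189/40, 379/105) = 4.725 servings → $5.43.
broccoli + strawberries with both tight: 1.291 servings and 2.725 servings → $4.36.
Cheapest feasible corner: $4.36.

$4.36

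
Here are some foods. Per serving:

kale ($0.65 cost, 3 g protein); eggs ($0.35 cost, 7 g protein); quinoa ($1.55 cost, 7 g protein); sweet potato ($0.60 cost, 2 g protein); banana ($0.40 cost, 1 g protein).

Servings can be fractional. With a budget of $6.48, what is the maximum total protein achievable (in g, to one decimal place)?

129.6 g

Protein per dollar: eggs 20, kale 4.615, quinoa 4.516, sweet potato 3.333, banana 2.5.
With no serving limits, spend the whole cost allowance on eggs: $6.48 / $0.35 × 7 g = 129.6 g.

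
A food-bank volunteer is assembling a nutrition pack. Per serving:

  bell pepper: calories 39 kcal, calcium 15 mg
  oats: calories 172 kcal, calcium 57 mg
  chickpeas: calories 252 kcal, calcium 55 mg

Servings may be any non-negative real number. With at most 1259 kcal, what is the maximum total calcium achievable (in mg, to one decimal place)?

Calcium per kcal: bell pepper 0.3846, oats 0.3314, chickpeas 0.2183.
With no serving limits, spend the whole calories allowance on bell pepper: 1259 kcal / 39 kcal × 15 mg = 484.2 mg.

484.2 mg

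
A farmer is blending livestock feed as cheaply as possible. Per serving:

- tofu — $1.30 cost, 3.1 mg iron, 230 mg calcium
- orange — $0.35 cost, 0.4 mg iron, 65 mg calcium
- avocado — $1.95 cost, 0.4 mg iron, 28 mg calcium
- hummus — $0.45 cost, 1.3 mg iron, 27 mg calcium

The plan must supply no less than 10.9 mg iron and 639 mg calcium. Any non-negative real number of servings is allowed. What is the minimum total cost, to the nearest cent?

$4.34

For a min-cost LP with two ≥-constraints, a basic feasible solution has at most two positive variables.
tofu only: max(10.9/3.1, 639/230) = 3.516 servings → $4.57.
orange only: max(10.9/0.4, 639/65) = 27.25 servings → $9.54.
avocado only: max(10.9/0.4, 639/28) = 27.25 servings → $53.14.
hummus only: max(10.9/1.3, 639/27) = 23.67 servings → $10.65.
tofu + orange with both targets exact would need a negative amount; discard.
tofu + avocado: intersection lies outside the first quadrant.
tofu + hummus with both tight: 2.491 servings and 2.444 servings → $4.34.
orange + avocado: the both-tight solution has a negative serving — not a feasible corner.
orange + hummus with both tight: 7.278 servings and 6.145 servings → $5.31.
avocado + hummus with both tight: 20.95 servings and 1.938 servings → $41.73.
The minimum over all feasible corners is $4.34.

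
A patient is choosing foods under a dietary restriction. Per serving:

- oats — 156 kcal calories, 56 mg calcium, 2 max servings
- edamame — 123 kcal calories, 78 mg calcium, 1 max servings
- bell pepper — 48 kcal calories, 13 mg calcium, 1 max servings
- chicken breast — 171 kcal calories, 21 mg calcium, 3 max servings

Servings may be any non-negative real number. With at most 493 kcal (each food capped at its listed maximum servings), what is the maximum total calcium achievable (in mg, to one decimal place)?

204.2 mg

Calcium per kcal: edamame 0.6341, oats 0.359, bell pepper 0.2708, chicken breast 0.1228.
Take 1 serving of edamame: uses 123 kcal, +78.0 mg calcium (running total 78.0 mg).
Take 2 servings of oats: uses 312 kcal, +112.0 mg calcium (running total 190.0 mg).
Take 1 serving of bell pepper: uses 48 kcal, +13.0 mg calcium (running total 203.0 mg).
Take 0.05848 servings of chicken breast: uses 10 kcal, +1.2 mg calcium (running total 204.2 mg).
Greedy by best ratio exhausts the calories allowance optimally: 204.2 mg.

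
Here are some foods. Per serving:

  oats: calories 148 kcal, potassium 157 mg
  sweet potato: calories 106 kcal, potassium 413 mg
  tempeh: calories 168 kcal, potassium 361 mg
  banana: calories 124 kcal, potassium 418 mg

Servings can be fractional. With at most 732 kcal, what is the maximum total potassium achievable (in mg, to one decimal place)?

Potassium per kcal: sweet potato 3.896, banana 3.371, tempeh 2.149, oats 1.061.
With no serving limits, spend the whole calories allowance on sweet potato: 732 kcal / 106 kcal × 413 mg = 2852.0 mg.

2852.0 mg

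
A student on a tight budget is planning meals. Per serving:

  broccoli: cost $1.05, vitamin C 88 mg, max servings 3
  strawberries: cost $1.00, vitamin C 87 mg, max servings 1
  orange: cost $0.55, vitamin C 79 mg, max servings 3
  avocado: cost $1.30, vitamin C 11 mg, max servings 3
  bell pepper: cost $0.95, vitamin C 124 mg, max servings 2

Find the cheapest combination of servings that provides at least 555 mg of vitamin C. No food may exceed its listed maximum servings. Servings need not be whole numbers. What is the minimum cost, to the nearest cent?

$4.35

Cost per mg of vitamin C: orange $0.0070, bell pepper $0.0077, strawberries $0.0115, broccoli $0.0119, avocado $0.1182.
Take 3 servings of orange: +237.0 mg vitamin C for $1.65 (total $1.65, still need 318.0 mg).
Take 2 servings of bell pepper: +248.0 mg vitamin C for $1.90 (total $3.55, still need 70.0 mg).
Take 0.8046 servings of strawberries: +70.0 mg vitamin C for $0.80 (total $4.35, still need 0.0 mg).
Filling from the cheapest source first is optimal under one linear minimum: $4.35.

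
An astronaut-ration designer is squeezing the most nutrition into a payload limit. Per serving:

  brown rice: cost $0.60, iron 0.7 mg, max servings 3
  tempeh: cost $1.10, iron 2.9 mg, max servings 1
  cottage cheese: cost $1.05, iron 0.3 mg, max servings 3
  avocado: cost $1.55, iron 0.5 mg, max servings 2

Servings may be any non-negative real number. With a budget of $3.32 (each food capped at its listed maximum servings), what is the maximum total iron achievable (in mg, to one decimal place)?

5.1 mg

Iron per dollar: tempeh 2.636, brown rice 1.167, avocado 0.3226, cottage cheese 0.2857.
Take 1 serving of tempeh: spends $1.10, +2.9 mg iron (running total 2.9 mg).
Take 3 servings of brown rice: spends $1.80, +2.1 mg iron (running total 5.0 mg).
Take 0.271 servings of avocado: spends $0.42, +0.1 mg iron (running total 5.1 mg).
Greedy by best ratio exhausts the cost allowance optimally: 5.1 mg.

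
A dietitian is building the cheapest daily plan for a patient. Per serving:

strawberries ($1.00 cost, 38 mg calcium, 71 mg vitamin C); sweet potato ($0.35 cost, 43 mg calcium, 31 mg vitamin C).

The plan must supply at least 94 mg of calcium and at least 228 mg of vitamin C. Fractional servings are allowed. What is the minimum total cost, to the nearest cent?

An LP optimum is at a vertex; with two nutrient constraints at most two foods are used. Check each candidate.
strawberries only: max(94/38, 228/71) = 3.211 servings → $3.21.
sweet potato only: max(94/43, 228/31) = 7.355 servings → $2.57.
strawberries + sweet potato: intersection lies outside the first quadrant.
So the least-cost plan costs $2.57.

$2.57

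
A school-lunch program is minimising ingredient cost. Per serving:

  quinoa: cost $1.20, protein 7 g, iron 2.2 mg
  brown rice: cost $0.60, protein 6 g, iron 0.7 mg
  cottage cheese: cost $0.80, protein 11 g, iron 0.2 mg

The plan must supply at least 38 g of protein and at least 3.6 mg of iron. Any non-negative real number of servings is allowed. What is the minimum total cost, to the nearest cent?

$3.57

Two binding constraints pin down two serving amounts, so the optimal mix uses at most two foods. The candidates are each food alone (scaled to the tighter of protein/iron) and each pair with both constraints tight.
quinoa only: max(38/7, 3.6/2.2) = 5.429 servings → $6.51.
brown rice only: max(38/6, 3.6/0.7) = 6.333 servings → $3.80.
cottage cheese only: max(38/11, 3.6/0.2) = 18 servings → $14.40.
quinoa + brown rice with both targets exact would need a negative amount; discard.
quinoa + cottage cheese with both tight: 1.404 servings and 2.561 servings → $3.73.
brown rice + cottage cheese with both tight: 4.923 servings and 0.7692 servings → $3.57.
The minimum over all feasible corners is $3.57.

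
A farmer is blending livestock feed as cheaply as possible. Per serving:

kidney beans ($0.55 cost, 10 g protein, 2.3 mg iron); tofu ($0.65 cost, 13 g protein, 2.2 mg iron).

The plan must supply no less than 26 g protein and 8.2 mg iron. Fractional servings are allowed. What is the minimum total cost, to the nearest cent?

The cheapest plan sits at a corner of the feasible region — with two constraints it uses at most two foods.
kidney beans only: max(26/10, 8.2/2.3) = 3.565 servings → $1.96.
tofu only: max(26/13, 8.2/2.2) = 3.727 servings → $2.42.
kidney beans + tofu with both targets exact would need a negative amount; discard.
The minimum over all feasible corners is $1.96.

$1.96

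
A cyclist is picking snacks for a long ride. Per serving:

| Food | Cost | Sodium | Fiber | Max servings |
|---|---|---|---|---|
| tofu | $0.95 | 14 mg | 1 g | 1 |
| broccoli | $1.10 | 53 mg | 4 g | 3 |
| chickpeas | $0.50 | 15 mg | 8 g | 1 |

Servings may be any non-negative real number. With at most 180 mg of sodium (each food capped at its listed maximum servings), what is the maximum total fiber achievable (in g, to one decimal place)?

20.4 g

Fiber per mg sodium: chickpeas 0.5333, broccoli 0.07547, tofu 0.07143.
Take 1 serving of chickpeas: uses 15 mg sodium, +8.0 g fiber (running total 8.0 g).
Take 3 servings of broccoli: uses 159 mg sodium, +12.0 g fiber (running total 20.0 g).
Take 0.4286 servings of tofu: uses 6 mg sodium, +0.4 g fiber (running total 20.4 g).
Greedy by best ratio exhausts the sodium allowance optimally: 20.4 g.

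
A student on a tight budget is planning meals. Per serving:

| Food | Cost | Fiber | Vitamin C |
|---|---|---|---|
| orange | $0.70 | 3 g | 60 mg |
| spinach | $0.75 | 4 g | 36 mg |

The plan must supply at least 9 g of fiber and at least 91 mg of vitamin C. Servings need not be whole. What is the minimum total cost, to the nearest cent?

$1.73

An LP optimum is at a vertex; with two nutrient constraints at most two foods are used. Check each candidate.
orange only: max(9/3, 91/60) = 3 servings → $2.10.
spinach only: max(9/4, 91/36) = 2.528 servings → $1.90.
orange + spinach with both tight: 0.303 servings and 2.023 servings → $1.73.
Cheapest feasible corner: $1.73.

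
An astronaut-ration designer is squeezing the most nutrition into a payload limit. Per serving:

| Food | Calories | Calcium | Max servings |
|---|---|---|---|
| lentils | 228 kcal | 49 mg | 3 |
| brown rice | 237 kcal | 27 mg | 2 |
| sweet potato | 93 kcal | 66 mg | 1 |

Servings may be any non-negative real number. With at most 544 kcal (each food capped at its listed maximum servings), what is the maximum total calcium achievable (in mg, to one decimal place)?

Calcium per kcal: sweet potato 0.7097, lentils 0.2149, brown rice 0.1139.
Take 1 serving of sweet potato: uses 93 kcal, +66.0 mg calcium (running total 66.0 mg).
Take 1.978 servings of lentils: uses 451 kcal, +96.9 mg calcium (running total 162.9 mg).
Greedy by best ratio exhausts the calories allowance optimally: 162.9 mg.

162.9 mg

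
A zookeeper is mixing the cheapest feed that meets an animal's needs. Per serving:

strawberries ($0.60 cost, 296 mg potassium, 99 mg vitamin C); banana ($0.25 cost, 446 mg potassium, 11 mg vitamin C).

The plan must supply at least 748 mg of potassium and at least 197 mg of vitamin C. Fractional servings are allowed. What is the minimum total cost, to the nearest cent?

$1.26

At the optimum either one food covers both requirements or two foods hit both targets exactly; no other combination can be cheaper.
strawberries only: max(748/296, 197/99) = 2.527 servings → $1.52.
banana only: max(748/446, 197/11) = 17.91 servings → $4.48.
strawberries + banana with both tight: 1.947 servings and 0.3849 servings → $1.26.
So the least-cost plan costs $1.26.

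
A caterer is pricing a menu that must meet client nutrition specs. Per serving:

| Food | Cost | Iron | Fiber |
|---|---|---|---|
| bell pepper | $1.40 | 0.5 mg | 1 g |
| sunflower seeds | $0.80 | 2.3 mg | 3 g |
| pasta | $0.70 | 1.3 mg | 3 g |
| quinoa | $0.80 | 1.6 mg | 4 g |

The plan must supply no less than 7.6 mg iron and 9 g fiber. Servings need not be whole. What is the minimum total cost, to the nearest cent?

With two linear requirements the optimum uses one or two foods; enumerate the corners.
bell pepper only: max(7.6/0.5, 9/1) = 15.2 servings → $21.28.
sunflower seeds only: max(7.6/2.3, 9/3) = 3.304 servings → $2.64.
pasta only: max(7.6/1.3, 9/3) = 5.846 servings → $4.09.
quinoa only: max(7.6/1.6, 9/4) = 4.75 servings → $3.80.
bell pepper + sunflower seeds: the both-tight solution has a negative serving — not a feasible corner.
bell pepper + pasta: intersection lies outside the first quadrant.
bell pepper + quinoa: the both-tight solution has a negative serving — not a feasible corner.
sunflower seeds + pasta with both targets exact would need a negative amount; discard.
sunflower seeds + quinoa: intersection lies outside the first quadrant.
pasta + quinoa: the both-tight solution has a negative serving — not a feasible corner.
The minimum over all feasible corners is $2.64.

$2.64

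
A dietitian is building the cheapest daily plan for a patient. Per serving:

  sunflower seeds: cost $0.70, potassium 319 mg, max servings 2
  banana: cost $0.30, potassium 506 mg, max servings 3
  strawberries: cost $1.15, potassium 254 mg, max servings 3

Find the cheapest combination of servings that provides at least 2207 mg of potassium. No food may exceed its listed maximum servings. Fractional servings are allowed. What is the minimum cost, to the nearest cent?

$2.53

Cost per mg of potassium: banana $0.0006, sunflower seeds $0.0022, strawberries $0.0045.
Take 3 servings of banana: +1518.0 mg potassium for $0.90 (total $0.90, still need 689.0 mg).
Take 2 servings of sunflower seeds: +638.0 mg potassium for $1.40 (total $2.30, still need 51.0 mg).
Take 0.2008 servings of strawberries: +51.0 mg potassium for $0.23 (total $2.53, still need 0.0 mg).
Greedy by cheapest-per-mg is optimal for a single linear constraint, so the minimum cost is $2.53.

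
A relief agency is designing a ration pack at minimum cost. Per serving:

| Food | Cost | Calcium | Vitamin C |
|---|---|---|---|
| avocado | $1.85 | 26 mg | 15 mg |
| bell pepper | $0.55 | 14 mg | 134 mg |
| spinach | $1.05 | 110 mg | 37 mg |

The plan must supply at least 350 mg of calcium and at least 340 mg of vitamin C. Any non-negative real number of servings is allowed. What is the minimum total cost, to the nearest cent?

avocado only: max(350/26, 340/15) = 22.67 servings → $41.93.
bell pepper only: max(350/14, 340/134) = 25 servings → $13.75.
spinach only: max(350/110, 340/37) = 9.189 servings → $9.65.
avocado + bell pepper with both tight: 12.87 servings and 1.097 servings → $24.41.
avocado + spinach: the both-tight solution has a negative serving — not a feasible corner.
bell pepper + spinach with both tight: 1.719 servings and 2.963 servings → $4.06.
The minimum over all feasible corners is $4.06.

$4.06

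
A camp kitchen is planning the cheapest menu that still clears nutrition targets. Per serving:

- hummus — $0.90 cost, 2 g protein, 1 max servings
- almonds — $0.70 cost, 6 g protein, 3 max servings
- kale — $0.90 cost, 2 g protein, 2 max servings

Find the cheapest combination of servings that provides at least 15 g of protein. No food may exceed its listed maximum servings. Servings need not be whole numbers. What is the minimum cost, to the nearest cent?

$1.75

Cost per g of protein: almonds $0.1167, hummus $0.4500, kale $0.4500.
Take 2.5 servings of almonds: +15.0 g protein for $1.75 (total $1.75, still need 0.0 g).
Filling from the cheapest source first is optimal under one linear minimum: $1.75.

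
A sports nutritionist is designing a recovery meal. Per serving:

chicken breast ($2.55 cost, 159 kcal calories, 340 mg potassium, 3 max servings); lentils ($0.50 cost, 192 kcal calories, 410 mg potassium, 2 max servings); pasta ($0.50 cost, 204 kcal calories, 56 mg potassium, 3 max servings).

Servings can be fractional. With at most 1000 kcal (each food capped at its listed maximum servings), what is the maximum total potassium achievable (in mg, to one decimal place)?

1878.2 mg

Potassium per kcal: chicken breast 2.138, lentils 2.135, pasta 0.2745.
Take 3 servings of chicken breast: uses 477 kcal, +1020.0 mg potassium (running total 1020.0 mg).
Take 2 servings of lentils: uses 384 kcal, +820.0 mg potassium (running total 1840.0 mg).
Take 0.6814 servings of pasta: uses 139 kcal, +38.2 mg potassium (running total 1878.2 mg).
Filling greedily by potassium-per-kcal is optimal for one linear limit, giving 1878.2 mg.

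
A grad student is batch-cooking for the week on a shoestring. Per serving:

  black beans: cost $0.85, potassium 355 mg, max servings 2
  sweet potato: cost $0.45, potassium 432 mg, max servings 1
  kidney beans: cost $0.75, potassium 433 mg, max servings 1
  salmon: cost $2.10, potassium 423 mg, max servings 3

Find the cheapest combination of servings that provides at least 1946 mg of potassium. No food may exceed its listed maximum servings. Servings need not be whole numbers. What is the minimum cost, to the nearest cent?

Cost per mg of potassium: sweet potato $0.0010, kidney beans $0.0017, black beans $0.0024, salmon $0.0050.
Take 1 serving of sweet potato: +432.0 mg potassium for $0.45 (total $0.45, still need 1514.0 mg).
Take 1 serving of kidney beans: +433.0 mg potassium for $0.75 (total $1.20, still need 1081.0 mg).
Take 2 servings of black beans: +710.0 mg potassium for $1.70 (total $2.90, still need 371.0 mg).
Take 0.8771 servings of salmon: +371.0 mg potassium for $1.84 (total $4.74, still need 0.0 mg).
Filling from the cheapest source first is optimal under one linear minimum: $4.74.

$4.74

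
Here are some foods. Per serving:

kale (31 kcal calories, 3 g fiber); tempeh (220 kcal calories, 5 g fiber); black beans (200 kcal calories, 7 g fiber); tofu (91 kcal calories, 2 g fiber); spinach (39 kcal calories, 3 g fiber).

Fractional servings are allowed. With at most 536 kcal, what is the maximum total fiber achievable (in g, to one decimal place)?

Fiber per kcal: kale 0.09677, spinach 0.07692, black beans 0.035, tempeh 0.02273, tofu 0.02198.
With no serving limits, spend the whole calories allowance on kale: 536 kcal / 31 kcal × 3 g = 51.9 g.

51.9 g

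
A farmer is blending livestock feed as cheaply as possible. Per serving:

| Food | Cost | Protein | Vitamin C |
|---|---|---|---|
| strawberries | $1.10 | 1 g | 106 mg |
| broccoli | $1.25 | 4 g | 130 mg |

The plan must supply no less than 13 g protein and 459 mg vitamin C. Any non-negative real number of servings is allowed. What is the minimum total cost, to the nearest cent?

strawberries only: max(13/1, 459/106) = 13 servings → $14.30.
broccoli only: max(13/4, 459/130) = 3.531 servings → $4.41.
strawberries + broccoli with both tight: 0.4966 servings and 3.126 servings → $4.45.
So the least-cost plan costs $4.41.

$4.41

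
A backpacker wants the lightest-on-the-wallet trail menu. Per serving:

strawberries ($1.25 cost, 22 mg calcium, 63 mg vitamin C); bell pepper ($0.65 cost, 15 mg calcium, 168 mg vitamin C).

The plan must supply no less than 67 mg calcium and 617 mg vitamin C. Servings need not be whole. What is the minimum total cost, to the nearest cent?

$2.90

Two binding constraints pin down two serving amounts, so the optimal mix uses at most two foods. The candidates are each food alone (scaled to the tighter of calcium/vitamin C) and each pair with both constraints tight.
strawberries only: max(67/22, 617/63) = 9.794 servings → $12.24.
bell pepper only: max(67/15, 617/168) = 4.467 servings → $2.90.
strawberries + bell pepper with both tight: 0.7274 servings and 3.4 servings → $3.12.
The minimum over all feasible corners is $2.90.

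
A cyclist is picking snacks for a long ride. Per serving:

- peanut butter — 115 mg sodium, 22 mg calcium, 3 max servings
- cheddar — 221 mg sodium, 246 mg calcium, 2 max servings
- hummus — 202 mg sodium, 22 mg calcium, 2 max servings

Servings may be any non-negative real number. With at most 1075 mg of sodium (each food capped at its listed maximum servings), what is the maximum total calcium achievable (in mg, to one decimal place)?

Calcium per mg sodium: cheddar 1.113, peanut butter 0.1913, hummus 0.1089.
Take 2 servings of cheddar: uses 442 mg sodium, +492.0 mg calcium (running total 492.0 mg).
Take 3 servings of peanut butter: uses 345 mg sodium, +66.0 mg calcium (running total 558.0 mg).
Take 1.426 servings of hummus: uses 288 mg sodium, +31.4 mg calcium (running total 589.4 mg).
Filling greedily by calcium-per-mg sodium is optimal for one linear limit, giving 589.4 mg.

589.4 mg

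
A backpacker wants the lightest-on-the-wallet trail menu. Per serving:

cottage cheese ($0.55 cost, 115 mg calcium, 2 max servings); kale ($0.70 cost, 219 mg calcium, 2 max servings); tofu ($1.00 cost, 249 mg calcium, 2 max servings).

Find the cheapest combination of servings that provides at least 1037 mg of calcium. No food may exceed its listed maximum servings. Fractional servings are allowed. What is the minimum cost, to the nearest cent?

$3.88

Cost per mg of calcium: kale $0.0032, tofu $0.0040, cottage cheese $0.0048.
Take 2 servings of kale: +438.0 mg calcium for $1.40 (total $1.40, still need 599.0 mg).
Take 2 servings of tofu: +498.0 mg calcium for $2.00 (total $3.40, still need 101.0 mg).
Take 0.8783 servings of cottage cheese: +101.0 mg calcium for $0.48 (total $3.88, still need 0.0 mg).
Filling from the cheapest source first is optimal under one linear minimum: $3.88.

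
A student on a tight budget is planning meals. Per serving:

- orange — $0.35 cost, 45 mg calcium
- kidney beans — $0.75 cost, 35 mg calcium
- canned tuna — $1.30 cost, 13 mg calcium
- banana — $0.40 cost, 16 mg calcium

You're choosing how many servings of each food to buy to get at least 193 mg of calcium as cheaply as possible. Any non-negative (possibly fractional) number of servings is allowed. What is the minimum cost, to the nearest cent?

$1.50

Cost per mg of calcium: orange $0.0078, kidney beans $0.0214, banana $0.0250, canned tuna $0.1000.
With no serving limits, use only orange: 193 mg / 45 mg = 4.289 servings × $0.35 = $1.50.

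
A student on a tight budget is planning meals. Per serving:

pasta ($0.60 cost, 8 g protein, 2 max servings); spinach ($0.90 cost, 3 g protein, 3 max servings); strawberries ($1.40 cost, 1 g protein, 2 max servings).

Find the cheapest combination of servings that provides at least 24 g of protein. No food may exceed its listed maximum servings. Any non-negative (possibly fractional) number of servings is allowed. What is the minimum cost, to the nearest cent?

$3.60

Cost per g of protein: pasta $0.0750, spinach $0.3000, strawberries $1.4000.
Take 2 servings of pasta: +16.0 g protein for $1.20 (total $1.20, still need 8.0 g).
Take 2.667 servings of spinach: +8.0 g protein for $2.40 (total $3.60, still need 0.0 g).
Greedy by cheapest-per-g is optimal for a single linear constraint, so the minimum cost is $3.60.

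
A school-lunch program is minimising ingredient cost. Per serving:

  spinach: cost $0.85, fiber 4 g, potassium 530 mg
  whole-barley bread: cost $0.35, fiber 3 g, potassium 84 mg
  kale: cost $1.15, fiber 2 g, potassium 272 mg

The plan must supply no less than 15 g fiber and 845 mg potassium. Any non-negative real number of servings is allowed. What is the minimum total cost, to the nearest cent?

$2.14

The cheapest plan sits at a corner of the feasible region — with two constraints it uses at most two foods.
spinach only: max(15/4, 845/530) = 3.75 servings → $3.19.
whole-barley bread only: max(15/3, 845/84) = 10.06 servings → $3.52.
kale only: max(15/2, 845/272) = 7.5 servings → $8.62.
spinach + whole-barley bread with both tight: 1.017 servings and 3.644 servings → $2.14.
spinach + kale: intersection lies outside the first quadrant.
whole-barley bread + kale with both tight: 3.688 servings and 1.968 servings → $3.55.
Cheapest feasible corner: $2.14.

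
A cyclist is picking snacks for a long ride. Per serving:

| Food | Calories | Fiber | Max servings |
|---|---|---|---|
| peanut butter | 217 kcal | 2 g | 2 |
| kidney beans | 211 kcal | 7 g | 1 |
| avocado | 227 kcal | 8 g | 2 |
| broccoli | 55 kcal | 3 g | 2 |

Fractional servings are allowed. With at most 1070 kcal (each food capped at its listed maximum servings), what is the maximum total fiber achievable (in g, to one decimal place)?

Fiber per kcal: broccoli 0.05455, avocado 0.03524, kidney beans 0.03318, peanut butter 0.009217.
Take 2 servings of broccoli: uses 110 kcal, +6.0 g fiber (running total 6.0 g).
Take 2 servings of avocado: uses 454 kcal, +16.0 g fiber (running total 22.0 g).
Take 1 serving of kidney beans: uses 211 kcal, +7.0 g fiber (running total 29.0 g).
Take 1.359 servings of peanut butter: uses 295 kcal, +2.7 g fiber (running total 31.7 g).
Filling greedily by fiber-per-kcal is optimal for one linear limit, giving 31.7 g.

31.7 g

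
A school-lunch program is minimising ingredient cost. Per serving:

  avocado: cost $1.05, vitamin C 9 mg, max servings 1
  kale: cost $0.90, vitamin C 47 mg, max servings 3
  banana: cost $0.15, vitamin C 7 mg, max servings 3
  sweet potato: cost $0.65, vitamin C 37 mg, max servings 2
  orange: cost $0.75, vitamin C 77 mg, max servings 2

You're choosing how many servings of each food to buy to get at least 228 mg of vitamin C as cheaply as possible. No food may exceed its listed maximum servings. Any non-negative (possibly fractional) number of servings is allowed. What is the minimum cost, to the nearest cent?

Cost per mg of vitamin C: orange $0.0097, sweet potato $0.0176, kale $0.0191, banana $0.0214, avocado $0.1167.
Take 2 servings of orange: +154.0 mg vitamin C for $1.50 (total $1.50, still need 74.0 mg).
Take 2 servings of sweet potato: +74.0 mg vitamin C for $1.30 (total $2.80, still need 0.0 mg).
Greedy by cheapest-per-mg is optimal for a single linear constraint, so the minimum cost is $2.80.

$2.80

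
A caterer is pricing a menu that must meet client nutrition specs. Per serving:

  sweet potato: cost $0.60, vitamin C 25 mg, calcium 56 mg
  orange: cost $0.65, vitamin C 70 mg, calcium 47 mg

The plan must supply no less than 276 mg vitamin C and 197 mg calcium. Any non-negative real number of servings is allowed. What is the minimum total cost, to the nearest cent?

A basic optimal solution has at most two foods positive. Try each food alone and each pair with both targets met exactly.
sweet potato only: max(276/25, 197/56) = 11.04 servings → $6.62.
orange only: max(276/70, 197/47) = 4.191 servings → $2.72.
sweet potato + orange with both tight: 0.298 servings and 3.836 servings → $2.67.
The minimum over all feasible corners is $2.67.

$2.67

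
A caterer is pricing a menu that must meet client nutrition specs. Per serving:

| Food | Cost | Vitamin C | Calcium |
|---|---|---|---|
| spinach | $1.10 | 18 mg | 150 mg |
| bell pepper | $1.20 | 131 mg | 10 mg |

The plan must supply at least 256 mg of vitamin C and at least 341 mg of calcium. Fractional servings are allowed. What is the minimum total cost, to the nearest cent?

$4.37

spinach only: max(256/18, 341/150) = 14.22 servings → $15.64.
bell pepper only: max(256/131, 341/10) = 34.1 servings → $40.92.
spinach + bell pepper with both tight: 2.163 servings and 1.657 servings → $4.37.
So the least-cost plan costs $4.37.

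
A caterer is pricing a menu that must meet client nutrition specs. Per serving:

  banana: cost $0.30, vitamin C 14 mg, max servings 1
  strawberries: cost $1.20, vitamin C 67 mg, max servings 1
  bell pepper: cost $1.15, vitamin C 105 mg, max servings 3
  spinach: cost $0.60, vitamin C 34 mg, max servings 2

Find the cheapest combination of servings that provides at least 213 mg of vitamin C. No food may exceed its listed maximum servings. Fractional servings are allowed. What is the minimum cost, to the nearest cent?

$2.33

Cost per mg of vitamin C: bell pepper $0.0110, spinach $0.0176, strawberries $0.0179, banana $0.0214.
Take 2.029 servings of bell pepper: +213.0 mg vitamin C for $2.33 (total $2.33, still need 0.0 mg).
Filling from the cheapest source first is optimal under one linear minimum: $2.33.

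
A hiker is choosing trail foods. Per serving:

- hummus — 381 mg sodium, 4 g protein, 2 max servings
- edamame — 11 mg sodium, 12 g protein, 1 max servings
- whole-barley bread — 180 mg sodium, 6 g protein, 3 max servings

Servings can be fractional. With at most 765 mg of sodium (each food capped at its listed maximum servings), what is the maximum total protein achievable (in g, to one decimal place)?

Protein per mg sodium: edamame 1.091, whole-barley bread 0.03333, hummus 0.0105.
Take 1 serving of edamame: uses 11 mg sodium, +12.0 g protein (running total 12.0 g).
Take 3 servings of whole-barley bread: uses 540 mg sodium, +18.0 g protein (running total 30.0 g).
Take 0.5617 servings of hummus: uses 214 mg sodium, +2.2 g protein (running total 32.2 g).
Filling greedily by protein-per-mg sodium is optimal for one linear limit, giving 32.2 g.

32.2 g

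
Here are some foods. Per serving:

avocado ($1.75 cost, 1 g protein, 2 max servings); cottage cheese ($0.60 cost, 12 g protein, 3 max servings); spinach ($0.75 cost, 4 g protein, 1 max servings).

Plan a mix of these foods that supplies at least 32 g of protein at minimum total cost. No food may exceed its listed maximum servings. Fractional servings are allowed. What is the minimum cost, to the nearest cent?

Cost per g of protein: cottage cheese $0.0500, spinach $0.1875, avocado $1.7500.
Take 2.667 servings of cottage cheese: +32.0 g protein for $1.60 (total $1.60, still need 0.0 g).
Greedy by cheapest-per-g is optimal for a single linear constraint, so the minimum cost is $1.60.

$1.60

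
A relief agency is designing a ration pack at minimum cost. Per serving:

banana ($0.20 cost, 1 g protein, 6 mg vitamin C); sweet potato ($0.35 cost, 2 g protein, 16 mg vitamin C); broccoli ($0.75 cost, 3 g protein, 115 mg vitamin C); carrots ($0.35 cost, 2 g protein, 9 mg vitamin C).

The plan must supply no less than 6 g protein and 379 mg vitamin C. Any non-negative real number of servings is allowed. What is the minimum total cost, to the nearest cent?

banana only: max(6/1, 379/6) = 63.17 servings → $12.63.
sweet potato only: max(6/2, 379/16) = 23.69 servings → $8.29.
broccoli only: max(6/3, 379/115) = 3.296 servings → $2.47.
carrots only: max(6/2, 379/9) = 42.11 servings → $14.74.
banana + sweet potato: the both-tight solution has a negative serving — not a feasible corner.
banana + broccoli: the both-tight solution has a negative serving — not a feasible corner.
banana + carrots: the both-tight solution has a negative serving — not a feasible corner.
sweet potato + broccoli: the both-tight solution has a negative serving — not a feasible corner.
sweet potato + carrots: the both-tight solution has a negative serving — not a feasible corner.
broccoli + carrots: intersection lies outside the first quadrant.
Cheapest feasible corner: $2.47.

$2.47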